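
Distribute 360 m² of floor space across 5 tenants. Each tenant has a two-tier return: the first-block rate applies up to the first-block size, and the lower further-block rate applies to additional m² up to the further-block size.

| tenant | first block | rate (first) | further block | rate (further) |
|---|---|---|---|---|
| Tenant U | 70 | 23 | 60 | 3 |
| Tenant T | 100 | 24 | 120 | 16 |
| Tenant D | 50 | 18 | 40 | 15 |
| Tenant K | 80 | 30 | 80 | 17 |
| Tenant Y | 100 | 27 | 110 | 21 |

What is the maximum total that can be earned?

9320

Treat each block as its own option and order by rate: Tenant K/T1 30 > Tenant Y/T1 27 > Tenant T/T1 24 > Tenant U/T1 23 > Tenant Y/T2 21 > Tenant D/T1 18 > Tenant K/T2 17 > Tenant T/T2 16 > Tenant D/T2 15 > Tenant U/T2 3.
Tenant K T1 at 30: fill all 80 ; 280 left.
Tenant Y/T1 (27): +100 ; 180 left.
Tenant T T1 at 24: fill all 100 ; 80 left.
Fill Tenant U T1 block (70 at 23) ; 10 left.
Tenant Y T2 at 21: only 10 left, fill 10.
Total = 30×80 + 27×100 + 24×100 + 23×70 + 21×10 = 9320.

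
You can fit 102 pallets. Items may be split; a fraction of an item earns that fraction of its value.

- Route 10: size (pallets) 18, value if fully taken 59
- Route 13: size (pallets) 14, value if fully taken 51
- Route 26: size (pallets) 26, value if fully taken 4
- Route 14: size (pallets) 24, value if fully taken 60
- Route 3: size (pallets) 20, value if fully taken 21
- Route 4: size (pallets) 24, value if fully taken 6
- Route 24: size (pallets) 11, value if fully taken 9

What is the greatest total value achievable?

Best value per unit of size first: Route 13 51/14≈3.64, Route 10 59/18≈3.28, Route 14 60/24≈2.5, Route 3 21/20≈1.05, Route 24 9/11≈0.818, Route 4 6/24≈0.25, Route 26 4/26≈0.154.
Take all of Route 13 (14 pallets, value 51) ; 88 pallets left.
All 18 pallets of Route 10 fit (value 59) ; 70 remain.
All 24 pallets of Route 14 fit (value 60) ; 46 remain.
All 20 pallets of Route 3 fit (value 21) ; 26 remain.
Take all of Route 24 (11 pallets, value 9) ; 15 pallets left.
Only 15 pallets remain; take 15/24 of Route 4 for value 6×15/24 = 3.75.
Total value = 203.75.

203.75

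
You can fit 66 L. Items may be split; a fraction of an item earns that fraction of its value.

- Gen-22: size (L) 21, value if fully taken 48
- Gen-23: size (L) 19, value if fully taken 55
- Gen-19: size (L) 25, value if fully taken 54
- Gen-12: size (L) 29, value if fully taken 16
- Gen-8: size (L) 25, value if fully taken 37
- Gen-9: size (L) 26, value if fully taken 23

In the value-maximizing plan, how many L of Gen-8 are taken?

Sort by value density: Gen-23 55/19≈2.89, Gen-22 48/21≈2.29, Gen-19 54/25≈2.16, Gen-8 37/25≈1.48, Gen-9 23/26≈0.885, Gen-12 16/29≈0.552.
All 19 L of Gen-23 fit (value 55) ; 47 remain.
Gen-22: take in full, 21 L for value 48 ; 26 left.
Take all of Gen-19 (25 L, value 54) ; 1 L left.
Fill the last 1 L with part of Gen-8: 1/25 of it earns 1.48.

1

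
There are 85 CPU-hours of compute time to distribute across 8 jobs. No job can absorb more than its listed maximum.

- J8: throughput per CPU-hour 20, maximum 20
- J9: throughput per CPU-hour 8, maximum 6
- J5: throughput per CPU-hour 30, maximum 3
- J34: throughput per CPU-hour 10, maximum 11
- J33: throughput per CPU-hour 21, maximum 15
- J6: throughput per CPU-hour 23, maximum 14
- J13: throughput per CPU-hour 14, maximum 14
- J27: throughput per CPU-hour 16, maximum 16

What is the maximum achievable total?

1609

Order the jobs by throughput per CPU-hour: J5 30 > J6 23 > J33 21 > J8 20 > J27 16 > J13 14 > J34 10 > J9 8.
J5: +3 to 3 (cap) ; 82 left.
J6: +14 to 14 (cap) ; 68 left.
Give J33 15 to hit its cap of 15 ; 53 left.
J8 takes 20 to reach its cap of 20 ; 33 left.
J27: +16 to 16 (cap) ; 17 left.
J13: +14 to 14 (cap) ; 3 left.
J34 has room for 11 but only 3 remain, so it gets 3.
Total = 20×20 + 30×3 + 10×3 + 21×15 + 23×14 + 14×14 + 16×16 = 1609.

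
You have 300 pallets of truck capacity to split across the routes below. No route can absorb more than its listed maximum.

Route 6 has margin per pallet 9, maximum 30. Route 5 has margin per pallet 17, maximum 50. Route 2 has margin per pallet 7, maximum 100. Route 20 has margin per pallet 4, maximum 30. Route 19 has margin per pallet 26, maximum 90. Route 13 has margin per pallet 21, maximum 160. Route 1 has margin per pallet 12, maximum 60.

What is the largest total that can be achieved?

6550

Highest margin per pallet first: Route 19 26 > Route 13 21 > Route 5 17 > Route 1 12 > Route 6 9 > Route 2 7 > Route 20 4.
Give Route 19 90 to hit its cap of 90 → 210 left.
Route 13: +160 to 160 (cap) → 50 left.
Route 5 takes 50 to reach its cap of 50 → 0 left.
Total = 17×50 + 26×90 + 21×160 = 6550.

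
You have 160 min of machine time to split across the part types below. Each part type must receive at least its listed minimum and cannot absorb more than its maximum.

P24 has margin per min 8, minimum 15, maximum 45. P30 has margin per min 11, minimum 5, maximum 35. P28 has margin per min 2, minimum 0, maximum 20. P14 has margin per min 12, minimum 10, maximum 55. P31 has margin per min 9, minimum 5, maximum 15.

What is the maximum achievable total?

Meeting every minimum uses 15+5+0+10+5 = 35 min, leaving 125.
Rank by margin per min: P14 12 > P30 11 > P31 9 > P24 8 > P28 2.
P14: +45 to 55 (cap) → 80 left.
P30: +30 to 35 (cap) → 50 left.
Give P31 10 more to hit its cap of 15 → 40 left.
P24: +30 to 45 (cap) → 10 left.
P28: +10 (room for 20) → 10. Pool exhausted.
Total = 8×45 + 11×35 + 2×10 + 12×55 + 9×15 = 1560.

1560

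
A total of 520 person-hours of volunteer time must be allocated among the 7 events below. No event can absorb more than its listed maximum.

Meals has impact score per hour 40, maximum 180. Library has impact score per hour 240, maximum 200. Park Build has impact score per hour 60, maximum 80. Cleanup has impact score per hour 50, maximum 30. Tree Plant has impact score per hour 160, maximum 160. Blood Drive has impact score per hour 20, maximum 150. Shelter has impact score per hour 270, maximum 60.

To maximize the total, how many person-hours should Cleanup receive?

Highest impact score per hour first: Shelter 270 > Library 240 > Tree Plant 160 > Park Build 60 > Cleanup 50 > Meals 40 > Blood Drive 20.
Shelter takes 60 to reach its cap of 60 ; 460 left.
Library: +200 to 200 (cap) ; 260 left.
Tree Plant takes 160 to reach its cap of 160 ; 100 left.
Give Park Build 80 to hit its cap of 80 ; 20 left.
Cleanup has room for 30 but only 20 remain, so it gets 20.

20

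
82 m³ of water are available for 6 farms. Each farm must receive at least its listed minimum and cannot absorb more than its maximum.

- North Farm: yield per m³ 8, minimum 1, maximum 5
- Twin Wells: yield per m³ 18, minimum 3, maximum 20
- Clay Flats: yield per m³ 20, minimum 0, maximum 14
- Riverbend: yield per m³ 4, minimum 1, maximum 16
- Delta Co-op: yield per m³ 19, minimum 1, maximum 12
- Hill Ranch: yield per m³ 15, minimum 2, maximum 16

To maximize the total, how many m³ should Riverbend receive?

15

Meeting every minimum uses 1+3+0+1+1+2 = 8 m³, leaving 74.
Rank by yield per m³: Clay Flats 20 > Delta Co-op 19 > Twin Wells 18 > Hill Ranch 15 > North Farm 8 > Riverbend 4.
Give Clay Flats 14 more to hit its cap of 14 → 60 left.
Delta Co-op: +11 to 12 (cap) → 49 left.
Give Twin Wells 17 more to hit its cap of 20 → 32 left.
Hill Ranch: +14 to 16 (cap) → 18 left.
North Farm: +4 to 5 (cap) → 14 left.
Only 14 left; Riverbend takes them to reach 15.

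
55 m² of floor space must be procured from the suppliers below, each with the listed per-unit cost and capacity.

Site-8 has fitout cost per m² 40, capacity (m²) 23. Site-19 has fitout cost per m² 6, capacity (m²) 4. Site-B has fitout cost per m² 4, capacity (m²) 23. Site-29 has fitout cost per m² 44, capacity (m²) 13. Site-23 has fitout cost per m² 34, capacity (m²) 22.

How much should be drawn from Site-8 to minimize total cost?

6

Fill from the cheapest supplier first.
Site-B at 4: take all 23 m² ; 32 still needed.
Site-19 (6): use full 4 ; 28 m² to go.
Site-23 (34): use full 22 ; 6 m² to go.
Site-8 (40): take the remaining 6 ; done.
Site-29: unused.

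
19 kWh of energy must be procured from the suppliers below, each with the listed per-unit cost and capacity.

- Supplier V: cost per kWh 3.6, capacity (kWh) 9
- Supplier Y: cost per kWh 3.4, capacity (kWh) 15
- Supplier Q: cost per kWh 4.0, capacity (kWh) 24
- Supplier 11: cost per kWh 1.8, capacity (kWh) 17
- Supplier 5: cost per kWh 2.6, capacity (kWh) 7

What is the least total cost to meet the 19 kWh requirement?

35.8

Use suppliers in increasing cost order.
Supplier 11 (1.8): use full 17 ; 2 kWh to go.
Supplier 5 at 2.6: take 2 of its 7 ; requirement met.
Supplier Y, Supplier V, Supplier Q: unused.
Cost = 17×1.8 + 2×2.6 = 35.8.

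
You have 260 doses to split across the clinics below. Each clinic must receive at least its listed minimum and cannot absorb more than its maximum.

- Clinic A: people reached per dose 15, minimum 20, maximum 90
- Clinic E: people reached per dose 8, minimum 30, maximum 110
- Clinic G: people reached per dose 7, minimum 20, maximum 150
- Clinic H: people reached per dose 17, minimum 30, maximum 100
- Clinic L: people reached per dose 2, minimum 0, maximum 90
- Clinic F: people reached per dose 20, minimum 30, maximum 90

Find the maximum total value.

Meeting every minimum uses 20+30+20+30+0+30 = 130 doses, leaving 130.
Order the clinics by people reached per dose: Clinic F 20 > Clinic H 17 > Clinic A 15 > Clinic E 8 > Clinic G 7 > Clinic L 2.
Clinic F takes 60 more to reach its cap of 90 ; 70 left.
Clinic H takes 70 more to reach its cap of 100 ; 0 left.
Total = 15×20 + 8×30 + 7×20 + 17×100 + 20×90 = 4180.

4180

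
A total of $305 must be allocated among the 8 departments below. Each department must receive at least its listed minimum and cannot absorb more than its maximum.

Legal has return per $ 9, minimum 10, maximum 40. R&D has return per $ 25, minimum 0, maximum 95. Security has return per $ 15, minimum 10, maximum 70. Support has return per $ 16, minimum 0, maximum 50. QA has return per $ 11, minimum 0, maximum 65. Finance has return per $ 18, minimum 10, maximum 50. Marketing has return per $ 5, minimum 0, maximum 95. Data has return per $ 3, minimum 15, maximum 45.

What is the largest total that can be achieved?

5425

Meeting every minimum uses 10+0+10+0+0+10+0+15 = 45 $, leaving 260.
Highest return per $ first: R&D 25 > Finance 18 > Support 16 > Security 15 > QA 11 > Legal 9 > Marketing 5 > Data 3.
R&D: +95 to 95 (cap) → 165 left.
Finance takes 40 more to reach its cap of 50 → 125 left.
Support takes 50 more to reach its cap of 50 → 75 left.
Security takes 60 more to reach its cap of 70 → 15 left.
Only 15 left; QA takes them to reach 15.
Total = 9×10 + 25×95 + 15×70 + 16×50 + 11×15 + 18×50 + 3×15 = 5425.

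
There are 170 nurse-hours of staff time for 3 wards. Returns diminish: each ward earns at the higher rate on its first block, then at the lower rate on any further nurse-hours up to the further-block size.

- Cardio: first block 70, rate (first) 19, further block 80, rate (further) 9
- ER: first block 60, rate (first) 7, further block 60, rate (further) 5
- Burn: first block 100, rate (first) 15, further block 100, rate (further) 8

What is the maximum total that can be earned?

Rank every tier by rate: Cardio/tier1 19 > Burn/tier1 15 > Cardio/tier2 9 > Burn/tier2 8 > ER/tier1 7 > ER/tier2 5.
Fill Cardio tier1 block (70 at 19) → 100 left.
Burn tier1 at 15: fill all 100 → 0 left.
Total = 19×70 + 15×100 = 2830.

2830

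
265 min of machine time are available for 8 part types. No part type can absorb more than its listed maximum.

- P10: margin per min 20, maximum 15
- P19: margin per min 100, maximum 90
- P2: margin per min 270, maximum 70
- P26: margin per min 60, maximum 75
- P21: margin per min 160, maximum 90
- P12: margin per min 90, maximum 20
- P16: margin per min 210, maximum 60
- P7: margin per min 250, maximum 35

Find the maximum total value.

55650

Highest margin per min first: P2 270 > P7 250 > P16 210 > P21 160 > P19 100 > P12 90 > P26 60 > P10 20.
Give P2 70 to hit its cap of 70 — 195 left.
Give P7 35 to hit its cap of 35 — 160 left.
Give P16 60 to hit its cap of 60 — 100 left.
P21 takes 90 to reach its cap of 90 — 10 left.
Only 10 left; P19 takes them to reach 10.
Total = 100×10 + 270×70 + 160×90 + 210×60 + 250×35 = 55650.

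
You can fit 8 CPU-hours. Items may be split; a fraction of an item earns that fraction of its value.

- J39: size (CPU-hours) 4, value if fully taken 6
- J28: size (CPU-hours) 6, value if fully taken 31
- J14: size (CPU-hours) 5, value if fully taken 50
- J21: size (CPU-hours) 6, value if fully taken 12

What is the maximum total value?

Rank by value-to-size ratio: J14 50/5≈10, J28 31/6≈5.17, J21 12/6≈2, J39 6/4≈1.5.
All 5 CPU-hours of J14 fit (value 50) ; 3 remain.
Only 3 CPU-hours remain; take 3/6 of J28 for value 31×3/6 = 15.5.
Total value = 65.5.

65.5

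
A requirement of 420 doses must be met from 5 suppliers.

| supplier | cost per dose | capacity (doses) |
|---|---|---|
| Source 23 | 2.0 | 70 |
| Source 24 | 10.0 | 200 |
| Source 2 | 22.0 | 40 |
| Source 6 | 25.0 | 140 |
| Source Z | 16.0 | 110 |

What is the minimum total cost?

4780

Use suppliers in increasing cost order.
Source 23 (2.0): use full 70 → 350 doses to go.
Source 24 (10.0): use full 200 → 150 doses to go.
Source Z (16.0): use full 110 → 40 doses to go.
Take 40 from Source 2 at 22.0 → need 0 more.
Source 6: unused.
Cost = 70×2.0 + 200×10.0 + 110×16.0 + 40×22.0 = 4780.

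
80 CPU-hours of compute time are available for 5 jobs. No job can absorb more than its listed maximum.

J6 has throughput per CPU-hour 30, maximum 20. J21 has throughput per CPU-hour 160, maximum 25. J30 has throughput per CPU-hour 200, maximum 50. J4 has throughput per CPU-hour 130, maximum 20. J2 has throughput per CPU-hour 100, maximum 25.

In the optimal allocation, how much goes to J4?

Rank by throughput per CPU-hour: J30 200 > J21 160 > J4 130 > J2 100 > J6 30.
J30 takes 50 to reach its cap of 50 — 30 left.
J21: +25 to 25 (cap) — 5 left.
J4 has room for 20 but only 5 remain, so it gets 5.

5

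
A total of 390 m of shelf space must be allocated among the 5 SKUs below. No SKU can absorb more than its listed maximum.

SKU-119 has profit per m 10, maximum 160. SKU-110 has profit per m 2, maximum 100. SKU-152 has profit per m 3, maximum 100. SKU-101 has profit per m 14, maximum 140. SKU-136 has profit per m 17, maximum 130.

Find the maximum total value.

Rank by profit per m: SKU-136 17 > SKU-101 14 > SKU-119 10 > SKU-152 3 > SKU-110 2.
SKU-136 takes 130 to reach its cap of 130 — 260 left.
SKU-101: +140 to 140 (cap) — 120 left.
SKU-119: +120 (room for 160) → 120. Pool exhausted.
Total = 10×120 + 14×140 + 17×130 = 5370.

5370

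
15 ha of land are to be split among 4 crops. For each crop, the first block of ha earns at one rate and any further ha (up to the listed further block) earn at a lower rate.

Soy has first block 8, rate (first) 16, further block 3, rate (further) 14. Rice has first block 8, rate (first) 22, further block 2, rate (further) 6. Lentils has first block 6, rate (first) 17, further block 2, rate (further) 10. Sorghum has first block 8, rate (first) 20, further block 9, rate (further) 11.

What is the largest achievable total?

316

Rank every tier by rate: Rice/tier1 22 > Sorghum/tier1 20 > Lentils/tier1 17 > Soy/tier1 16 > Soy/tier2 14 > Sorghum/tier2 11 > Lentils/tier2 10 > Rice/tier2 6.
Rice tier1 at 22: fill all 8 ; 7 left.
Sorghum tier1 at 20: only 7 left, fill 7.
Total = 22×8 + 20×7 = 316.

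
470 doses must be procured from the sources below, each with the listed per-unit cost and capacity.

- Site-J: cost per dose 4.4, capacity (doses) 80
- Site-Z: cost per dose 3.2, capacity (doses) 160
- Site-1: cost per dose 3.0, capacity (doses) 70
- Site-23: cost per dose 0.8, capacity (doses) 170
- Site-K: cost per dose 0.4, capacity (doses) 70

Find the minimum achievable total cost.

Fill from the cheapest source first.
Take 70 from Site-K at 0.4 → need 400 more.
Site-23 (0.8): use full 170 → 230 doses to go.
Site-1 (3.0): use full 70 → 160 doses to go.
Site-Z (3.2): use full 160 → 0 doses to go.
Site-J: unused.
Cost = 70×0.4 + 170×0.8 + 70×3.0 + 160×3.2 = 886.

886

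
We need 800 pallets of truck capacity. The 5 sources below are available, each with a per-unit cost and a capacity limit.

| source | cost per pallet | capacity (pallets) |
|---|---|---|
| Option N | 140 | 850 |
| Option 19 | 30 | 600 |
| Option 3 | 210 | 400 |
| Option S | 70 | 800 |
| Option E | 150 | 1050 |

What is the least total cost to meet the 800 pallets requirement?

32000

Use sources in increasing cost order.
Option 19 at 30: take all 600 pallets ; 200 still needed.
Option S at 70: take 200 of its 800 ; requirement met.
Option N, Option E, Option 3: unused.
Cost = 600×30 + 200×70 = 32000.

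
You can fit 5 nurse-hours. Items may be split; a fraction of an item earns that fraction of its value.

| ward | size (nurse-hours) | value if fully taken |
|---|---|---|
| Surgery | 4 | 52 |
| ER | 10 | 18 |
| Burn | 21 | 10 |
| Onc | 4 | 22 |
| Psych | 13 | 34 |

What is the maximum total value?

57.5

Sort by value density: Surgery 52/4≈13, Onc 22/4≈5.5, Psych 34/13≈2.62, ER 18/10≈1.8, Burn 10/21≈0.476.
Surgery: take in full, 4 nurse-hours for value 52 ; 1 left.
Fill the last 1 nurse-hours with part of Onc: 1/4 of it earns 5.5.
Total value = 57.5.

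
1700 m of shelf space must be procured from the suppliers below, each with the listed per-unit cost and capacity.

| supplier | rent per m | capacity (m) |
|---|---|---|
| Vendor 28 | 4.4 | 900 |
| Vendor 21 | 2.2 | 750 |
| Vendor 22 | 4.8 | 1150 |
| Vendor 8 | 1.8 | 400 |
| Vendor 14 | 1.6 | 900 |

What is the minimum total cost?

3040

Fill from the cheapest supplier first.
Vendor 14 at 1.6: take all 900 m → 800 still needed.
Take 400 from Vendor 8 at 1.8 → need 400 more.
Vendor 21 at 2.2: take 400 of its 750 → requirement met.
Vendor 28, Vendor 22: unused.
Cost = 900×1.6 + 400×1.8 + 400×2.2 = 3040.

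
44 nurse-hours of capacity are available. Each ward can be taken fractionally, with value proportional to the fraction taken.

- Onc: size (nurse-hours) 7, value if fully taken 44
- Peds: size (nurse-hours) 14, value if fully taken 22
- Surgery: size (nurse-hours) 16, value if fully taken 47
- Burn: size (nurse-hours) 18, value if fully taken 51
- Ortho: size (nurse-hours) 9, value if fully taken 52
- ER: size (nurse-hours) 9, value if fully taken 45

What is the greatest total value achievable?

Sort by value density: Onc 44/7≈6.29, Ortho 52/9≈5.78, ER 45/9≈5, Surgery 47/16≈2.94, Burn 51/18≈2.83, Peds 22/14≈1.57.
Take all of Onc (7 nurse-hours, value 44) ; 37 nurse-hours left.
Ortho: take in full, 9 nurse-hours for value 52 ; 28 left.
ER: take in full, 9 nurse-hours for value 45 ; 19 left.
Take all of Surgery (16 nurse-hours, value 47) ; 3 nurse-hours left.
3 nurse-hours left: a 3/18 share of Burn gives 51×3/18 = 8.5.
Total value = 196.5.

196.5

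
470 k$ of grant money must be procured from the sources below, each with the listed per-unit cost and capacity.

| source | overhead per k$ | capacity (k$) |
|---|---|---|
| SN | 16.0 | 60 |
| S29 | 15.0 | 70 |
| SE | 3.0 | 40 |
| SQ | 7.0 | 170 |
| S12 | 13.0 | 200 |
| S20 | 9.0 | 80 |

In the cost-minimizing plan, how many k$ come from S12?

Cheapest first:
SE (3.0): use full 40 → 430 k$ to go.
Take 170 from SQ at 7.0 → need 260 more.
S20 at 9.0: take all 80 k$ → 180 still needed.
S12 at 13.0: take 180 of its 200 → requirement met.
S29, SN: unused.

180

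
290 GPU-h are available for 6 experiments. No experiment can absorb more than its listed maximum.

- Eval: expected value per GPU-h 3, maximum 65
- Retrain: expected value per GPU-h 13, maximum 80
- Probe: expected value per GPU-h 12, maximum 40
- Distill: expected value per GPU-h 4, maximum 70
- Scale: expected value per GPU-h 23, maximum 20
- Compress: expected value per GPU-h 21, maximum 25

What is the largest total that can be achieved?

2950

Rank by expected value per GPU-h: Scale 23 > Compress 21 > Retrain 13 > Probe 12 > Distill 4 > Eval 3.
Give Scale 20 to hit its cap of 20 → 270 left.
Compress takes 25 to reach its cap of 25 → 245 left.
Retrain takes 80 to reach its cap of 80 → 165 left.
Probe takes 40 to reach its cap of 40 → 125 left.
Distill: +70 to 70 (cap) → 55 left.
Eval has room for 65 but only 55 remain, so it gets 55.
Total = 3×55 + 13×80 + 12×40 + 4×70 + 23×20 + 21×25 = 2950.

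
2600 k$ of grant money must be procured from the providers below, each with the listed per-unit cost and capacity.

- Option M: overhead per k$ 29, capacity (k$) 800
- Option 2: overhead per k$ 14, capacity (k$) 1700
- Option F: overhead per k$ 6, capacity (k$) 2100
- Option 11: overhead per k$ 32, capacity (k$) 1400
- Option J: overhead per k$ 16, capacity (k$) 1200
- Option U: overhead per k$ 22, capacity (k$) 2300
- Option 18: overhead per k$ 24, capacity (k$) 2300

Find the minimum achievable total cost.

Fill from the cheapest provider first.
Take 2100 from Option F at 6 ; need 500 more.
Option 2 (14): take the remaining 500 ; done.
Option J, Option U, Option 18, Option M, Option 11: unused.
Cost = 2100×6 + 500×14 = 19600.

19600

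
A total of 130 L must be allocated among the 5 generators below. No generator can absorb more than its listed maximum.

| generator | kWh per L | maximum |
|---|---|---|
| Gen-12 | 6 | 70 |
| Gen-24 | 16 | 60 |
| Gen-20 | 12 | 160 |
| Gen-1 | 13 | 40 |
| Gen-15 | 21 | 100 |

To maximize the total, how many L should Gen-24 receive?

Order the generators by kWh per L: Gen-15 21 > Gen-24 16 > Gen-1 13 > Gen-20 12 > Gen-12 6.
Gen-15: +100 to 100 (cap) → 30 left.
Gen-24: +30 (room for 60) → 30. Pool exhausted.

30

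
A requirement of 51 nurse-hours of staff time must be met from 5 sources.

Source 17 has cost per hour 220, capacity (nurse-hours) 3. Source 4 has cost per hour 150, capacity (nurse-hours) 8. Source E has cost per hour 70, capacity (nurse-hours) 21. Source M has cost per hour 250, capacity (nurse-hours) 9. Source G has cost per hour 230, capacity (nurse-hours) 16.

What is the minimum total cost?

Cheapest first:
Source E (70): use full 21 ; 30 nurse-hours to go.
Take 8 from Source 4 at 150 ; need 22 more.
Source 17 at 220: take all 3 nurse-hours ; 19 still needed.
Take 16 from Source G at 230 ; need 3 more.
Source M at 250: take 3 of its 9 ; requirement met.
Cost = 21×70 + 8×150 + 3×220 + 16×230 + 3×250 = 7760.

7760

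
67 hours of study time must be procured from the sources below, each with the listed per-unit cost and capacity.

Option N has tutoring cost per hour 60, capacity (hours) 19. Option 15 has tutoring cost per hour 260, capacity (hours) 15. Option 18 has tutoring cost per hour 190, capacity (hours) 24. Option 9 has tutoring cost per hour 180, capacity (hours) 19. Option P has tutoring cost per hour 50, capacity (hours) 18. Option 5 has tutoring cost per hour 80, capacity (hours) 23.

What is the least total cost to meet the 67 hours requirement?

5140

Cheapest first:
Option P at 50: take all 18 hours ; 49 still needed.
Option N (60): use full 19 ; 30 hours to go.
Take 23 from Option 5 at 80 ; need 7 more.
Option 9 (180): take the remaining 7 ; done.
Option 18, Option 15: unused.
Cost = 18×50 + 19×60 + 23×80 + 7×180 = 5140.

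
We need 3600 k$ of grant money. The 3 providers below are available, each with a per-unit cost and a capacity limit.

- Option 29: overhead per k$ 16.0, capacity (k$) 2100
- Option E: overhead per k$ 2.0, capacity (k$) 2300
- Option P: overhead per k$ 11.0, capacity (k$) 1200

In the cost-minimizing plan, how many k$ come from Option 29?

Cheapest first:
Option E (2.0): use full 2300 ; 1300 k$ to go.
Option P (11.0): use full 1200 ; 100 k$ to go.
Take 100 from Option 29 at 16.0 to finish.

100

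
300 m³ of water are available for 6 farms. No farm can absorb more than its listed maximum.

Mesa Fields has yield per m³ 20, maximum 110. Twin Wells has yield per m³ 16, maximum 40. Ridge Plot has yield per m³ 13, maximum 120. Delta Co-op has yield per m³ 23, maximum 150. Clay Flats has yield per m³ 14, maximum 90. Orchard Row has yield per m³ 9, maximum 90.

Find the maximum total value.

Rank by yield per m³: Delta Co-op 23 > Mesa Fields 20 > Twin Wells 16 > Clay Flats 14 > Ridge Plot 13 > Orchard Row 9.
Give Delta Co-op 150 to hit its cap of 150 ; 150 left.
Mesa Fields: +110 to 110 (cap) ; 40 left.
Give Twin Wells 40 to hit its cap of 40 ; 0 left.
Total = 20×110 + 16×40 + 23×150 = 6290.

6290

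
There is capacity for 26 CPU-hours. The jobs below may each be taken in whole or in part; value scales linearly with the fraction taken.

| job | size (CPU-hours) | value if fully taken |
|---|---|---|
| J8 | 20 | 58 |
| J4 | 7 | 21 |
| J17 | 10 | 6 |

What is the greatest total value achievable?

76.1

Rank by value-to-size ratio: J4 21/7≈3, J8 58/20≈2.9, J17 6/10≈0.6.
All 7 CPU-hours of J4 fit (value 21) ; 19 remain.
Fill the last 19 CPU-hours with part of J8: 19/20 of it earns 55.1.
Total value = 76.1.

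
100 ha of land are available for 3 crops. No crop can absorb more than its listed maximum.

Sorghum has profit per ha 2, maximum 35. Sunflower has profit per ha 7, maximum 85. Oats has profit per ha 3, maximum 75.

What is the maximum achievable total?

640

Rank by profit per ha: Sunflower 7 > Oats 3 > Sorghum 2.
Sunflower takes 85 to reach its cap of 85 — 15 left.
Oats has room for 75 but only 15 remain, so it gets 15.
Total = 7×85 + 3×15 = 640.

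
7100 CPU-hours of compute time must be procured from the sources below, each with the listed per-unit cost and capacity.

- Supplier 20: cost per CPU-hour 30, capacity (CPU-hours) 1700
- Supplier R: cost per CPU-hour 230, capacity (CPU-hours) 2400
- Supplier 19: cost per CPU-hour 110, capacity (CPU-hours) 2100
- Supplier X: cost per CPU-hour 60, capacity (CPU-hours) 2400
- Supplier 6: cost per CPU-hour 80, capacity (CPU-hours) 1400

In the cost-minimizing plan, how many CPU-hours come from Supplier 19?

1600

Cheapest first:
Take 1700 from Supplier 20 at 30 → need 5400 more.
Take 2400 from Supplier X at 60 → need 3000 more.
Supplier 6 at 80: take all 1400 CPU-hours → 1600 still needed.
Supplier 19 at 110: take 1600 of its 2100 → requirement met.
Supplier R: unused.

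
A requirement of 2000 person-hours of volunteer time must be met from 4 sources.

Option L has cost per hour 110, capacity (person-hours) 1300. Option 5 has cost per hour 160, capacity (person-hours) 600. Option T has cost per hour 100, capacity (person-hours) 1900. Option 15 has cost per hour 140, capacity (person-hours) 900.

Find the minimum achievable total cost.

Use sources in increasing cost order.
Option T at 100: take all 1900 person-hours → 100 still needed.
Option L (110): take the remaining 100 → done.
Option 15, Option 5: unused.
Cost = 1900×100 + 100×110 = 201000.

201000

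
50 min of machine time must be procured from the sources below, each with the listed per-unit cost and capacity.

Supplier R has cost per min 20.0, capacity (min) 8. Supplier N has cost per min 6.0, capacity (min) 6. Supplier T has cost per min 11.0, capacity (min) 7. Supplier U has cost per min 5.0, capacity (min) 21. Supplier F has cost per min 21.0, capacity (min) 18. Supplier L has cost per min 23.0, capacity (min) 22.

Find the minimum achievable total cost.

Cheapest first:
Supplier U at 5.0: take all 21 min — 29 still needed.
Supplier N (6.0): use full 6 — 23 min to go.
Supplier T (11.0): use full 7 — 16 min to go.
Take 8 from Supplier R at 20.0 — need 8 more.
Supplier F (21.0): take the remaining 8 — done.
Supplier L: unused.
Cost = 21×5.0 + 6×6.0 + 7×11.0 + 8×20.0 + 8×21.0 = 546.

546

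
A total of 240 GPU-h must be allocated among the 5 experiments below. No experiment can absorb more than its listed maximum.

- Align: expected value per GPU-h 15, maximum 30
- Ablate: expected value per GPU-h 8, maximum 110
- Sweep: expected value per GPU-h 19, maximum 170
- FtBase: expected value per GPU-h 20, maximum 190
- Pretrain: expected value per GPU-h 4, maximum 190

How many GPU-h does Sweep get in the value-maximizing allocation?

Order the experiments by expected value per GPU-h: FtBase 20 > Sweep 19 > Align 15 > Ablate 8 > Pretrain 4.
Give FtBase 190 to hit its cap of 190 — 50 left.
Sweep: +50 (room for 170) → 50. Pool exhausted.

50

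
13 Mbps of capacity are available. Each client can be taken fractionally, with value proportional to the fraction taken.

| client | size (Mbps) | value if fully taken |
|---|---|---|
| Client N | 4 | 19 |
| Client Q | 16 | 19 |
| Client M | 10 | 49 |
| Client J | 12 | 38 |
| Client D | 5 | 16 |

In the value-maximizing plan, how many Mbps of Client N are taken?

3

Best value per unit of size first: Client M 49/10≈4.9, Client N 19/4≈4.75, Client D 16/5≈3.2, Client J 38/12≈3.17, Client Q 19/16≈1.19.
All 10 Mbps of Client M fit (value 49) → 3 remain.
3 Mbps left: a 3/4 share of Client N gives 19×3/4 = 14.25.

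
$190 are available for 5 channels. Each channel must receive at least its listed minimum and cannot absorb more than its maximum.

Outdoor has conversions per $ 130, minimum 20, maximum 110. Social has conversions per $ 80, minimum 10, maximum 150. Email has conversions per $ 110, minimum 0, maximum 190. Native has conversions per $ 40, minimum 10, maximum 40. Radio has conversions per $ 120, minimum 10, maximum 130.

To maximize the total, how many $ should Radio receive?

60

Meeting every minimum uses 20+10+0+10+10 = 50 $, leaving 140.
Highest conversions per $ first: Outdoor 130 > Radio 120 > Email 110 > Social 80 > Native 40.
Outdoor takes 90 more to reach its cap of 110 — 50 left.
Radio: +50 (room for 120) → 60. Pool exhausted.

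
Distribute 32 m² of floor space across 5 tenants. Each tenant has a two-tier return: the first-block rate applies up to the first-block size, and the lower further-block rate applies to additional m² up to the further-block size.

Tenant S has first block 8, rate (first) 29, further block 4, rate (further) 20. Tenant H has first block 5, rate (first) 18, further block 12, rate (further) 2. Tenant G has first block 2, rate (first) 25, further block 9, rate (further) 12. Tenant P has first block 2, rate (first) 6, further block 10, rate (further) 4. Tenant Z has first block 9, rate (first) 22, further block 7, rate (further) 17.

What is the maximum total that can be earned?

Order all 10 blocks by rate: Tenant S/first 29 > Tenant G/first 25 > Tenant Z/first 22 > Tenant S/second 20 > Tenant H/first 18 > Tenant Z/second 17 > Tenant G/second 12 > Tenant P/first 6 > Tenant P/second 4 > Tenant H/second 2.
Tenant S first at 29: fill all 8 → 24 left.
Tenant G/first (25): +2 → 22 left.
Tenant Z first at 22: fill all 9 → 13 left.
Fill Tenant S second block (4 at 20) → 9 left.
Tenant H/first (18): +5 → 4 left.
Tenant Z second at 17: only 4 left, fill 4.
Total = 29×8 + 25×2 + 22×9 + 20×4 + 18×5 + 17×4 = 718.

718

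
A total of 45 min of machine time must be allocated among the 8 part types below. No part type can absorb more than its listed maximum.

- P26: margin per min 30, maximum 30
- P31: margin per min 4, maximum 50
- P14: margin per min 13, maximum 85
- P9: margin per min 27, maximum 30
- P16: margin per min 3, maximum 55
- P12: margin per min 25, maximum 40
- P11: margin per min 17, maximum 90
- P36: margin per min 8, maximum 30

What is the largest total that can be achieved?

Rank by margin per min: P26 30 > P9 27 > P12 25 > P11 17 > P14 13 > P36 8 > P31 4 > P16 3.
Give P26 30 to hit its cap of 30 → 15 left.
P9 has room for 30 but only 15 remain, so it gets 15.
Total = 30×30 + 27×15 = 1305.

1305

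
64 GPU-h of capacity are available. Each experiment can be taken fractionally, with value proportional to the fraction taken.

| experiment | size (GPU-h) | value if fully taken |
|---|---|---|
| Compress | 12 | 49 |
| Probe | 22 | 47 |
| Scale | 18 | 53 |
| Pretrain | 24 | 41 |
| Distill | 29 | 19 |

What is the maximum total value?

Sort by value density: Compress 49/12≈4.08, Scale 53/18≈2.94, Probe 47/22≈2.14, Pretrain 41/24≈1.71, Distill 19/29≈0.655.
All 12 GPU-h of Compress fit (value 49) — 52 remain.
Scale: take in full, 18 GPU-h for value 53 — 34 left.
All 22 GPU-h of Probe fit (value 47) — 12 remain.
Only 12 GPU-h remain; take 12/24 of Pretrain for value 41×12/24 = 20.5.
Total value = 169.5.

169.5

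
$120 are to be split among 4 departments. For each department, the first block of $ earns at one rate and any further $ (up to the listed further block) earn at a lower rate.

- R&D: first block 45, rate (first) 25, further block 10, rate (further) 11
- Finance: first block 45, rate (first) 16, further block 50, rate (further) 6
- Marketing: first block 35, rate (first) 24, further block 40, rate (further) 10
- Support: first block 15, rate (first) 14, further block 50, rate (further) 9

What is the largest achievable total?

2605

Order all 8 blocks by rate: R&D/T1 25 > Marketing/T1 24 > Finance/T1 16 > Support/T1 14 > R&D/T2 11 > Marketing/T2 10 > Support/T2 9 > Finance/T2 6.
R&D/T1 (25): +45 ; 75 left.
Marketing/T1 (24): +35 ; 40 left.
40 remain; put them into Finance T1 at 16.
Total = 25×45 + 24×35 + 16×40 = 2605.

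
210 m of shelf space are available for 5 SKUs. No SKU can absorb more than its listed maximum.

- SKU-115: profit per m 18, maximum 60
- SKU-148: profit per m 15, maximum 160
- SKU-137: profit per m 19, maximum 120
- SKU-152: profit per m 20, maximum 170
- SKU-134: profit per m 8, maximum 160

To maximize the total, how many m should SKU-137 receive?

40

Rank by profit per m: SKU-152 20 > SKU-137 19 > SKU-115 18 > SKU-148 15 > SKU-134 8.
SKU-152: +170 to 170 (cap) — 40 left.
Only 40 left; SKU-137 takes them to reach 40.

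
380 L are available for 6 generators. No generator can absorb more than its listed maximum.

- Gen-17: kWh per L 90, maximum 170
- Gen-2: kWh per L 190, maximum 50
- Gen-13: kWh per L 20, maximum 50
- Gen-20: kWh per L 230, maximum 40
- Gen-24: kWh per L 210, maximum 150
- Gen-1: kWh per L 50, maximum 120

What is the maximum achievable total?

Rank by kWh per L: Gen-20 230 > Gen-24 210 > Gen-2 190 > Gen-17 90 > Gen-1 50 > Gen-13 20.
Gen-20 takes 40 to reach its cap of 40 ; 340 left.
Gen-24: +150 to 150 (cap) ; 190 left.
Gen-2 takes 50 to reach its cap of 50 ; 140 left.
Gen-17 has room for 170 but only 140 remain, so it gets 140.
Total = 90×140 + 190×50 + 230×40 + 210×150 = 62800.

62800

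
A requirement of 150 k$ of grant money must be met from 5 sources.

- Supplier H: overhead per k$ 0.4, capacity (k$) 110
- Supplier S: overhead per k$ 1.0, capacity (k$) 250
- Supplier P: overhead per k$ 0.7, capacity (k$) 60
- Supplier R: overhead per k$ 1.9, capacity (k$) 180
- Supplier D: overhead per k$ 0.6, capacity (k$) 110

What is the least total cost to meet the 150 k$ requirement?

Use sources in increasing cost order.
Take 110 from Supplier H at 0.4 — need 40 more.
Supplier D (0.6): take the remaining 40 — done.
Supplier P, Supplier S, Supplier R: unused.
Cost = 110×0.4 + 40×0.6 = 68.

68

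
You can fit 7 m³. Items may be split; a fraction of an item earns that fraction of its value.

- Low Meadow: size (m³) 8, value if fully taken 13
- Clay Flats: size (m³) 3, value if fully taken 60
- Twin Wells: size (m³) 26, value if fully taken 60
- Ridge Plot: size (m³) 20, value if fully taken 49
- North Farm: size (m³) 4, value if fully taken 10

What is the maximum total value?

70

Sort by value density: Clay Flats 60/3≈20, North Farm 10/4≈2.5, Ridge Plot 49/20≈2.45, Twin Wells 60/26≈2.31, Low Meadow 13/8≈1.62.
All 3 m³ of Clay Flats fit (value 60) ; 4 remain.
North Farm: take in full, 4 m³ for value 10 ; 0 left.
Total value = 70.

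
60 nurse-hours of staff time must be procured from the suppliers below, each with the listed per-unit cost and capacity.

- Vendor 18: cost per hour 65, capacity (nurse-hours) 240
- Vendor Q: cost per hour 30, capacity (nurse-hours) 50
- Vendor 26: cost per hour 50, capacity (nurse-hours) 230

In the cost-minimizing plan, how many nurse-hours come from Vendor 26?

10

Use suppliers in increasing cost order.
Take 50 from Vendor Q at 30 → need 10 more.
Take 10 from Vendor 26 at 50 to finish.
Vendor 18: unused.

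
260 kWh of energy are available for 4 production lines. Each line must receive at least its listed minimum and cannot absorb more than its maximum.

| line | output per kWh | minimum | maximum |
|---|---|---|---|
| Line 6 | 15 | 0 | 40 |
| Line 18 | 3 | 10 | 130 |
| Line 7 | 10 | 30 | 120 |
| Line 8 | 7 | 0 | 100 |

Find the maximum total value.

Meeting every minimum uses 0+10+30+0 = 40 kWh, leaving 220.
Rank by output per kWh: Line 6 15 > Line 7 10 > Line 8 7 > Line 18 3.
Line 6: +40 to 40 (cap) → 180 left.
Line 7 takes 90 more to reach its cap of 120 → 90 left.
Line 8: +90 (room for 100) → 90. Pool exhausted.
Total = 15×40 + 3×10 + 10×120 + 7×90 = 2460.

2460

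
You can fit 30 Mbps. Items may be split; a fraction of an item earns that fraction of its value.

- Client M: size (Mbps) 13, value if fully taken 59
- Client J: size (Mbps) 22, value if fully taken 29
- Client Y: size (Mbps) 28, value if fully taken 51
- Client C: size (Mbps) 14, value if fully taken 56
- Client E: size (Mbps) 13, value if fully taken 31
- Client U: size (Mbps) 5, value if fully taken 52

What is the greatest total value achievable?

159

Rank by value-to-size ratio: Client U 52/5≈10.4, Client M 59/13≈4.54, Client C 56/14≈4, Client E 31/13≈2.38, Client Y 51/28≈1.82, Client J 29/22≈1.32.
All 5 Mbps of Client U fit (value 52) ; 25 remain.
Client M: take in full, 13 Mbps for value 59 ; 12 left.
Only 12 Mbps remain; take 12/14 of Client C for value 56×12/14 = 48.
Total value = 159.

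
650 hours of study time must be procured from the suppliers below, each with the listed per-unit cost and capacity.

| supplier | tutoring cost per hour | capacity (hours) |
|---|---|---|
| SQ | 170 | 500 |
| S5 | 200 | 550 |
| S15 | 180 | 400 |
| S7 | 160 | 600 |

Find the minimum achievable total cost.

Fill from the cheapest supplier first.
S7 at 160: take all 600 hours — 50 still needed.
SQ (170): take the remaining 50 — done.
S15, S5: unused.
Cost = 600×160 + 50×170 = 104500.

104500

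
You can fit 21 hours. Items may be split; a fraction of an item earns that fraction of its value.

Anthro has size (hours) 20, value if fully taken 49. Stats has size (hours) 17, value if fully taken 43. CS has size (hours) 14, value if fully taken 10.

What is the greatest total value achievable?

Sort by value density: Stats 43/17≈2.53, Anthro 49/20≈2.45, CS 10/14≈0.714.
All 17 hours of Stats fit (value 43) — 4 remain.
Fill the last 4 hours with part of Anthro: 4/20 of it earns 9.8.
Total value = 52.8.

52.8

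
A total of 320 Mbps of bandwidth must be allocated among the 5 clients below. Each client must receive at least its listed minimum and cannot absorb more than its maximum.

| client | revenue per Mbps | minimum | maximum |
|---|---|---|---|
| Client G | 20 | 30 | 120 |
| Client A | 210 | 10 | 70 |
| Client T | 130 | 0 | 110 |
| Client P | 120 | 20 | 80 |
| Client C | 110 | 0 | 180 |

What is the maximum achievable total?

Meeting every minimum uses 30+10+0+20+0 = 60 Mbps, leaving 260.
Highest revenue per Mbps first: Client A 210 > Client T 130 > Client P 120 > Client C 110 > Client G 20.
Client A takes 60 more to reach its cap of 70 → 200 left.
Give Client T 110 more to hit its cap of 110 → 90 left.
Give Client P 60 more to hit its cap of 80 → 30 left.
Client C: +30 (room for 180) → 30. Pool exhausted.
Total = 20×30 + 210×70 + 130×110 + 120×80 + 110×30 = 42500.

42500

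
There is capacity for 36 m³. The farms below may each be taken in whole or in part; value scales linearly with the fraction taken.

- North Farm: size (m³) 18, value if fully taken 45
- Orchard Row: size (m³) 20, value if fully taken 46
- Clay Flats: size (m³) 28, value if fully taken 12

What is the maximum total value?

86.4

Sort by value density: North Farm 45/18≈2.5, Orchard Row 46/20≈2.3, Clay Flats 12/28≈0.429.
All 18 m³ of North Farm fit (value 45) ; 18 remain.
Only 18 m³ remain; take 18/20 of Orchard Row for value 46×18/20 = 41.4.
Total value = 86.4.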